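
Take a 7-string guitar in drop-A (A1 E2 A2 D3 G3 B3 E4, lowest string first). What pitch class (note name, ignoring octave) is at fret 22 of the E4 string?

E4 is MIDI 64. Adding 22 gives 86; 86 mod 12 = 2, i.e. D.

D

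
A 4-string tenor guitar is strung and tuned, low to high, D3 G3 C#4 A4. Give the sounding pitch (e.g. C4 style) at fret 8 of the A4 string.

F5

Each fret is one semitone, so A4 + 8 = F5.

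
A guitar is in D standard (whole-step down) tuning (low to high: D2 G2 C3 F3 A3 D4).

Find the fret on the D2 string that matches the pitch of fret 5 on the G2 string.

G2 at fret 5 is G2 + 5 semitones = C3.
The open D2 string is 5 semitones below the open G2, so the same pitch on the D2 string lies at fret 5 + 5 = 10.

10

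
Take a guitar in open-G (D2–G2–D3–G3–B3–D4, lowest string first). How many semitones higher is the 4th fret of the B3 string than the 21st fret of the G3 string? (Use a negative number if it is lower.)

-13 semitones

B3 at fret 4 → D♯4 (MIDI 63); G3 at fret 21 → E5 (MIDI 76).
63 − 76 = -13, so the two pitches are 13 semitones apart.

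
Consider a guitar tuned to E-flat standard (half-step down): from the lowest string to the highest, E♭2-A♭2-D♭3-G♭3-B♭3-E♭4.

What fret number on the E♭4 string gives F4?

F4 is 2 semitones above the open E♭4 (Eb–E–F), so it sits at fret 2.

2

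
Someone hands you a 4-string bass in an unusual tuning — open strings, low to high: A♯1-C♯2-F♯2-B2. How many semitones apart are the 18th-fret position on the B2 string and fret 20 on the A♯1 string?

B2 at fret 18 → F4 (MIDI 65); A♯1 at fret 20 → F♯3 (MIDI 54).
65 − 54 = 11, so the two pitches are 11 semitones apart, with F4 the higher.

11 semitones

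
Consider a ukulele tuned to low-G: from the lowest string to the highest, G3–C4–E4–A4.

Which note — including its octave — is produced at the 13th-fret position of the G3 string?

G#4

The open G3 string plus 13 semitones: G–G#–A–A#–…–F#–G–G#.
The walk passes from B into C once, so the octave number goes from 3 to 4.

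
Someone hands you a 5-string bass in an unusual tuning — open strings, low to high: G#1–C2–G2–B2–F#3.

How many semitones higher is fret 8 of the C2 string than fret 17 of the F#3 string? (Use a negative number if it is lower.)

-27 semitones

C2 at fret 8 → G#2 (MIDI 44); F#3 at fret 17 → B4 (MIDI 71).
44 − 71 = -27, so the two pitches are 27 semitones apart.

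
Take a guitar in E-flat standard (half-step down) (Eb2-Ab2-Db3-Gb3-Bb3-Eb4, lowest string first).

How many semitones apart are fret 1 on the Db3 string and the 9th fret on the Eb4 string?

22 semitones

Db3 at fret 1 → D3 (MIDI 50); Eb4 at fret 9 → C5 (MIDI 72).
50 − 72 = -22, so the two pitches are 22 semitones apart, with C5 the higher.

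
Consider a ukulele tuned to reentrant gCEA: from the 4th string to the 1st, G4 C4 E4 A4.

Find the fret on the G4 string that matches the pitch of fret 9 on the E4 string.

E4 at fret 9 is E4 + 9 semitones = C#5.
The open G4 string is 3 semitones above the open E4, so the same pitch on the G4 string lies at fret 9 − 3 = 6.

6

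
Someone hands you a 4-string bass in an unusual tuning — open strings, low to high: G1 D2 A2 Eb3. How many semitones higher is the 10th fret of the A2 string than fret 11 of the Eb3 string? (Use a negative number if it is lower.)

-7 semitones

A2 at fret 10 → G3 (MIDI 55); Eb3 at fret 11 → D4 (MIDI 62).
55 − 62 = -7, so the two pitches are 7 semitones apart.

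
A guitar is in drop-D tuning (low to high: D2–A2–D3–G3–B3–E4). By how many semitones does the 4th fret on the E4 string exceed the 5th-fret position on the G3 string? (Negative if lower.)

E4 at fret 4 → G♯4 (MIDI 68); G3 at fret 5 → C4 (MIDI 60).
68 − 60 = 8, so the two pitches are 8 semitones apart.

8 semitones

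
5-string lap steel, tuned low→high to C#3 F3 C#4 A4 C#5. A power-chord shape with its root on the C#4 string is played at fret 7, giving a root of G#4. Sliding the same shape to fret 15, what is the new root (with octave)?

E5

Moving from fret 7 to fret 15 shifts the root by 8 semitones.
G#4 up 8 semitones is E5.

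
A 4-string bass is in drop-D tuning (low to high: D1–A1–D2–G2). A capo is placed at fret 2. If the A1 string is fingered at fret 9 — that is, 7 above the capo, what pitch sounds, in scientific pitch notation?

The capo raises the open A1 by 2 semitones to B1; fretting 7 more gives A1 + 2 + 7 = A1 + 9 semitones = F♯2.
(Also written G♭.)

F♯2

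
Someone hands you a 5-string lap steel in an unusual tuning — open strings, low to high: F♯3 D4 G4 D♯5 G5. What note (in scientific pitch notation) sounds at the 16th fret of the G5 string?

The open G5 string plus 16 semitones: G–G#–A–A#–…–A–A#–B.
The walk passes from B into C once, so the octave number goes from 5 to 6.

B6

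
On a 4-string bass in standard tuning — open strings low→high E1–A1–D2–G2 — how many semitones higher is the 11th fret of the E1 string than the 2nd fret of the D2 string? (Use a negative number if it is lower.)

E1 at fret 11 → D#2 (MIDI 39); D2 at fret 2 → E2 (MIDI 40).
39 − 40 = -1, so the two pitches are 1 semitone apart.

-1 semitone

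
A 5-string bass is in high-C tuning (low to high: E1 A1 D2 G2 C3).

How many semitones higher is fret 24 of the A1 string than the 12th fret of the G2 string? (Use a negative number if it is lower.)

2 semitones

A1 at fret 24 → A3 (MIDI 57); G2 at fret 12 → G3 (MIDI 55).
57 − 55 = 2, so the two pitches are 2 semitones apart.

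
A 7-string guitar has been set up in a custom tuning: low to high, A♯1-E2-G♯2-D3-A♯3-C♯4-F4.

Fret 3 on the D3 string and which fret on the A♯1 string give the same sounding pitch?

Fret 3 on D3 is MIDI 50 + 3 = 53 (F3). On the A♯1 string (open MIDI 34), that pitch is 53 − 34 = fret 19.

19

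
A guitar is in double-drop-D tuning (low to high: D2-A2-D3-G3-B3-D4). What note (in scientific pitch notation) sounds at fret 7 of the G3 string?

D4

The open G3 string plus 7 semitones: G–G#–A–A#–B–C–C#–D.
The walk passes from B into C once, so the octave number goes from 3 to 4.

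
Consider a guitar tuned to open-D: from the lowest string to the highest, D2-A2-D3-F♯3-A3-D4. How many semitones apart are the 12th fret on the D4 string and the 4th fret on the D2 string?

D4 at fret 12 → D5 (MIDI 74); D2 at fret 4 → F♯2 (MIDI 42).
74 − 42 = 32, so the two pitches are 32 semitones apart, with D5 the higher.

32 semitones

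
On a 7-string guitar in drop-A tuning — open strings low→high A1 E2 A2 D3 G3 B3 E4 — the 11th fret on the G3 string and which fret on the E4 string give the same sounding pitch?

Fret 11 on G3 is MIDI 55 + 11 = 66 (F♯4). On the E4 string (open MIDI 64), that pitch is 66 − 64 = fret 2.

2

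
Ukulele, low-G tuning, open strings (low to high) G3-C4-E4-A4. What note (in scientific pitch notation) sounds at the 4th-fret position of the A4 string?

C#5

The open A4 string plus 4 semitones: A–A#–B–C–C#.
The walk passes from B into C once, so the octave number goes from 4 to 5.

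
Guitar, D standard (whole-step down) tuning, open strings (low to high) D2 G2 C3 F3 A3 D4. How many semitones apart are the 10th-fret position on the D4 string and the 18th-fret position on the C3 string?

6 semitones

D4 at fret 10 → C5 (MIDI 72); C3 at fret 18 → F#4 (MIDI 66).
72 − 66 = 6, so the two pitches are 6 semitones apart, with C5 the higher.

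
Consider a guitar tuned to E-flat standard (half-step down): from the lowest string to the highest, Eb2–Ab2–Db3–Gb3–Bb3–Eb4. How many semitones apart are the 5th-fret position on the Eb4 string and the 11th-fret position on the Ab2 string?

Eb4 at fret 5 → Ab4 (MIDI 68); Ab2 at fret 11 → G3 (MIDI 55).
68 − 55 = 13, so the two pitches are 13 semitones apart, with Ab4 the higher.

13 semitones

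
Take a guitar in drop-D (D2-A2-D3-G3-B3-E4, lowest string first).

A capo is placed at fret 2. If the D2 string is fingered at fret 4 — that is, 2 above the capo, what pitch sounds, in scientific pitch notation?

The capo raises the open D2 by 2 semitones to E2; fretting 2 more gives D2 + 2 + 2 = D2 + 4 semitones = F#2.
(Also written Gb.)

F#2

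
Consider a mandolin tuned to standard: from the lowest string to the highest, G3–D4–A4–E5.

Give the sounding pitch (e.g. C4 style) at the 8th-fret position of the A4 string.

F5

A4 is MIDI 69. Adding 8 gives 77, which is F5.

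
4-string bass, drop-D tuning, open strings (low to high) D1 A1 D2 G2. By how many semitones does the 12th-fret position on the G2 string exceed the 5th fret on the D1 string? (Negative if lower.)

24 semitones

G2 at fret 12 → G3 (MIDI 55); D1 at fret 5 → G1 (MIDI 31).
55 − 31 = 24, so the two pitches are 24 semitones apart.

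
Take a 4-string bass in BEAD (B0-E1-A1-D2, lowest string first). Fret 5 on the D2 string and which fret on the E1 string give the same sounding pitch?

15

D2 at fret 5 is D2 + 5 semitones = G2.
The open E1 string is 10 semitones below the open D2, so the same pitch on the E1 string lies at fret 5 + 10 = 15.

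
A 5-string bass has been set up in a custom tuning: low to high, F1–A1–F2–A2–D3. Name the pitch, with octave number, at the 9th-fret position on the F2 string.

D3

F2 is MIDI 41. Adding 9 gives 50, which is D3.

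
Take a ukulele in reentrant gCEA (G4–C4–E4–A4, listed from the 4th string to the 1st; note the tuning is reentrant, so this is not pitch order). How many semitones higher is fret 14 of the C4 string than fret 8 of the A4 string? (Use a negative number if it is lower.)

C4 at fret 14 → D5 (MIDI 74); A4 at fret 8 → F5 (MIDI 77).
74 − 77 = -3, so the two pitches are 3 semitones apart.

-3 semitones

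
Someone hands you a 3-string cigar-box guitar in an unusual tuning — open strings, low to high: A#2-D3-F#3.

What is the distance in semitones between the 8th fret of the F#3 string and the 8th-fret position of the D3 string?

4 semitones

F#3 at fret 8 → D4 (MIDI 62); D3 at fret 8 → A#3 (MIDI 58).
62 − 58 = 4, so the two pitches are 4 semitones apart, with D4 the higher.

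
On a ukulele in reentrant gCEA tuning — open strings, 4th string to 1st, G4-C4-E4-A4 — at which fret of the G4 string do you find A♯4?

A♯4 is 3 semitones above the open G4 (G–G#–A–A#), so it sits at fret 3.

3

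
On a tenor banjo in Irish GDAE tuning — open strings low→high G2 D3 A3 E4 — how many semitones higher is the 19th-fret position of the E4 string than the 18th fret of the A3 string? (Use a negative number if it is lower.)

8 semitones

E4 at fret 19 → B5 (MIDI 83); A3 at fret 18 → D#5 (MIDI 75).
83 − 75 = 8, so the two pitches are 8 semitones apart.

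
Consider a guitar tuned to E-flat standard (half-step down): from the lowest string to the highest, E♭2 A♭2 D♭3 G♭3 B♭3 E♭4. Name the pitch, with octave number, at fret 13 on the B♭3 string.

B4

The open B♭3 string plus 13 semitones: Bb–B–C–Db–…–A–Bb–B.
The walk passes from B into C once, so the octave number goes from 3 to 4.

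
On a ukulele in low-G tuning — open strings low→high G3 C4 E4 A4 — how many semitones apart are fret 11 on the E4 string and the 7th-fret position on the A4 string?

1 semitone

E4 at fret 11 → D#5 (MIDI 75); A4 at fret 7 → E5 (MIDI 76).
75 − 76 = -1, so the two pitches are 1 semitone apart, with E5 the higher.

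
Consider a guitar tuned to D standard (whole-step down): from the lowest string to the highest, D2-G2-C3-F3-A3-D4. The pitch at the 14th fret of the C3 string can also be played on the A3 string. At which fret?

C3 at fret 14 is C3 + 14 semitones = D4.
The open A3 string is 9 semitones above the open C3, so the same pitch on the A3 string lies at fret 14 − 9 = 5.

5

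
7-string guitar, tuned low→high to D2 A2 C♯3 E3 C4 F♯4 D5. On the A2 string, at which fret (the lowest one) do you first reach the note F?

8

From A2, count semitones up the chromatic scale until reaching F: A–A#–B–C–C#–D–D#–E–F — 8 steps.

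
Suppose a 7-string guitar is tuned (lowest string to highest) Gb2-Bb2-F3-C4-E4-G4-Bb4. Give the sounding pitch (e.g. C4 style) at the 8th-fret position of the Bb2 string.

Gb3

Each fret is one semitone, so Bb2 + 8 = Gb3.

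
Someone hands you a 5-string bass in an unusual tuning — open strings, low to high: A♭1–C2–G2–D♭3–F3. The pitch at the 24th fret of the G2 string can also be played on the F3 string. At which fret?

14

Fret 24 on G2 is MIDI 43 + 24 = 67 (G4). On the F3 string (open MIDI 53), that pitch is 67 − 53 = fret 14.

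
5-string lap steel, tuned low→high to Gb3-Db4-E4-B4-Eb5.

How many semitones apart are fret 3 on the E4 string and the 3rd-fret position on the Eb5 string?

E4 at fret 3 → G4 (MIDI 67); Eb5 at fret 3 → Gb5 (MIDI 78).
67 − 78 = -11, so the two pitches are 11 semitones apart, with Gb5 the higher.

11 semitones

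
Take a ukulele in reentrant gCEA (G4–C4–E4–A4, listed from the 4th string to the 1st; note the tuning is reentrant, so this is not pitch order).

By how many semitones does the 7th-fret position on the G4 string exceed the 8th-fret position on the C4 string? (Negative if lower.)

G4 at fret 7 → D5 (MIDI 74); C4 at fret 8 → G♯4 (MIDI 68).
74 − 68 = 6, so the two pitches are 6 semitones apart.

6 semitones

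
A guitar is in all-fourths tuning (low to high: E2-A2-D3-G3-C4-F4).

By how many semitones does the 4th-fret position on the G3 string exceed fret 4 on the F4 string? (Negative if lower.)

G3 at fret 4 → B3 (MIDI 59); F4 at fret 4 → A4 (MIDI 69).
59 − 69 = -10, so the two pitches are 10 semitones apart.

-10 semitones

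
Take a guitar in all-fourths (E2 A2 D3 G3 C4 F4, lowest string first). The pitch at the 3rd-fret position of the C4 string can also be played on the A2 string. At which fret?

Fret 3 on C4 is MIDI 60 + 3 = 63 (D#4). On the A2 string (open MIDI 45), that pitch is 63 − 45 = fret 18.

18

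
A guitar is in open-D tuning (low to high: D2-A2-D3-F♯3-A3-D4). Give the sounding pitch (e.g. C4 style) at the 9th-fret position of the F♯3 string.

D♯4

F♯3 is MIDI 54. Adding 9 gives 63, which is D♯4.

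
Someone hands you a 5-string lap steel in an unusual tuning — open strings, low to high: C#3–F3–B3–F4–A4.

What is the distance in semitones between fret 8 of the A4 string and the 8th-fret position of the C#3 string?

20 semitones

A4 at fret 8 → F5 (MIDI 77); C#3 at fret 8 → A3 (MIDI 57).
77 − 57 = 20, so the two pitches are 20 semitones apart, with F5 the higher.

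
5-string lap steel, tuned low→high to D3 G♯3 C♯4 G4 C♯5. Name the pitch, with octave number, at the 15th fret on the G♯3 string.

B4

G♯3 is MIDI 56. Adding 15 gives 71, which is B4.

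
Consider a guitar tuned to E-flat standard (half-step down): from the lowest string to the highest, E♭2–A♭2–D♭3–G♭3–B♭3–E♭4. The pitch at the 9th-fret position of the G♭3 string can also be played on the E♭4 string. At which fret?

G♭3 at fret 9 is G♭3 + 9 semitones = E♭4.
The open E♭4 string is 9 semitones above the open G♭3, so the same pitch on the E♭4 string lies at fret 9 − 9 = 0.

0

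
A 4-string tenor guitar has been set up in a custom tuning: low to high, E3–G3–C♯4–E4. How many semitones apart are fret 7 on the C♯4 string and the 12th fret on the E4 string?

C♯4 at fret 7 → G♯4 (MIDI 68); E4 at fret 12 → E5 (MIDI 76).
68 − 76 = -8, so the two pitches are 8 semitones apart, with E5 the higher.

8 semitones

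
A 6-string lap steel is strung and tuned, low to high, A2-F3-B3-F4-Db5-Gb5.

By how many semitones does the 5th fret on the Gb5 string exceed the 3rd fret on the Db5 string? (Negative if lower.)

7 semitones

Gb5 at fret 5 → B5 (MIDI 83); Db5 at fret 3 → E5 (MIDI 76).
83 − 76 = 7, so the two pitches are 7 semitones apart.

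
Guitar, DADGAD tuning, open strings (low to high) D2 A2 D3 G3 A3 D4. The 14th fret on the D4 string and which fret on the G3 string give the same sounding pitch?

21

Fret 14 on D4 is MIDI 62 + 14 = 76 (E5). On the G3 string (open MIDI 55), that pitch is 76 − 55 = fret 21.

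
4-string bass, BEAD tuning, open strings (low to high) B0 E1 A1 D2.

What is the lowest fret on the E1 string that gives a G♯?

From E1, count semitones up the chromatic scale until reaching G♯: E–F–F#–G–G# — 4 steps.

4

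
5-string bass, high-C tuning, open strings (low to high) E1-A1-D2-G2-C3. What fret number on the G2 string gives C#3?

6

C#3 is 6 semitones above the open G2 (G–G#–A–A#–B–C–C#), so it sits at fret 6.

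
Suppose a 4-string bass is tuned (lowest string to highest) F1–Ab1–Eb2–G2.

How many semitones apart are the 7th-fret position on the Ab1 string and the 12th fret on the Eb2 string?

Ab1 at fret 7 → Eb2 (MIDI 39); Eb2 at fret 12 → Eb3 (MIDI 51).
39 − 51 = -12, so the two pitches are 12 semitones apart, with Eb3 the higher.

12 semitones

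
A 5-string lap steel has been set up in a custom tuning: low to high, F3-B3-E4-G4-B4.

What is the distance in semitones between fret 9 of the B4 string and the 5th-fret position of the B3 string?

16 semitones

B4 at fret 9 → Ab5 (MIDI 80); B3 at fret 5 → E4 (MIDI 64).
80 − 64 = 16, so the two pitches are 16 semitones apart, with Ab5 the higher.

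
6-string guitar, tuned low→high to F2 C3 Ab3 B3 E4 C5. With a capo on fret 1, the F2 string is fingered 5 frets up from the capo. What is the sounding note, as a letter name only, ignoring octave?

B

The capo raises the open F2 by 1 semitone to Gb2; fretting 5 more gives F2 + 1 + 5 = F2 + 6 semitones, landing on B.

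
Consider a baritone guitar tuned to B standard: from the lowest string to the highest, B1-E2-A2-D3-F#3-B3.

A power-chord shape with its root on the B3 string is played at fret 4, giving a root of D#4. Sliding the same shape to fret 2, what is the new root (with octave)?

C#4

Moving from fret 4 to fret 2 shifts the root by -2 semitones.
D#4 down 2 semitones is C#4.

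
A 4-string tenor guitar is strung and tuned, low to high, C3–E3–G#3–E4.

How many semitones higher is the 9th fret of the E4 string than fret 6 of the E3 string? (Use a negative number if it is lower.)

E4 at fret 9 → C#5 (MIDI 73); E3 at fret 6 → A#3 (MIDI 58).
73 − 58 = 15, so the two pitches are 15 semitones apart.

15 semitones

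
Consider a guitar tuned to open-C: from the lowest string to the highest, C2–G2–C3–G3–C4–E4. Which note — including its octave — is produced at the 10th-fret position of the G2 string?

G2 is MIDI 43. Adding 10 gives 53, which is F3.

F3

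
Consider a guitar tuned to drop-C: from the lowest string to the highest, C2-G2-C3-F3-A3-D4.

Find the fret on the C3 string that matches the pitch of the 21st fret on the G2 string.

G2 at fret 21 is G2 + 21 semitones = E4.
The open C3 string is 5 semitones above the open G2, so the same pitch on the C3 string lies at fret 21 − 5 = 16.

16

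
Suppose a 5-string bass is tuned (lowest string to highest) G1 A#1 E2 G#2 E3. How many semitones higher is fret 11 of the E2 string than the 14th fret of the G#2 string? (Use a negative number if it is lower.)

E2 at fret 11 → D#3 (MIDI 51); G#2 at fret 14 → A#3 (MIDI 58).
51 − 58 = -7, so the two pitches are 7 semitones apart.

-7 semitones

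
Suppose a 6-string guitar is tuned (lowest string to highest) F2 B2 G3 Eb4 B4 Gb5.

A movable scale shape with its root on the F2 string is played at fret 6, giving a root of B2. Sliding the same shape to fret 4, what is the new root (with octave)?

Moving from fret 6 to fret 4 shifts the root by -2 semitones.
B2 down 2 semitones is A2.

A2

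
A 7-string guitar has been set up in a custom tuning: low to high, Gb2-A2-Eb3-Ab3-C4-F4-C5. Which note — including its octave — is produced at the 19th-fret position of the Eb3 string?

Bb4

The open Eb3 string plus 19 semitones: Eb–E–F–Gb–…–Ab–A–Bb.
The walk passes from B into C once, so the octave number goes from 3 to 4.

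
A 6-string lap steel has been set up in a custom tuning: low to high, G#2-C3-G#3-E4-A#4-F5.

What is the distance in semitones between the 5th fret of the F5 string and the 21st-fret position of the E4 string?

F5 at fret 5 → A#5 (MIDI 82); E4 at fret 21 → C#6 (MIDI 85).
82 − 85 = -3, so the two pitches are 3 semitones apart, with C#6 the higher.

3 semitones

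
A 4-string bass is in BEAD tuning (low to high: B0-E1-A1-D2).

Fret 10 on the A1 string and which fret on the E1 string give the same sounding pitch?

Fret 10 on A1 is MIDI 33 + 10 = 43 (G2). On the E1 string (open MIDI 28), that pitch is 43 − 28 = fret 15.

15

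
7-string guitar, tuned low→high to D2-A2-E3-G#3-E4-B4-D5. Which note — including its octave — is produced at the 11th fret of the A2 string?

G#3

Each fret is one semitone, so A2 + 11 = G#3.
(Equivalently spelled Ab3.)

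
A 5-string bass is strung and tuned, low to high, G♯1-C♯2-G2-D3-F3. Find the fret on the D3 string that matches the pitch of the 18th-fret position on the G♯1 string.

G♯1 at fret 18 is G♯1 + 18 semitones = D3.
The open D3 string is 18 semitones above the open G♯1, so the same pitch on the D3 string lies at fret 18 − 18 = 0.

0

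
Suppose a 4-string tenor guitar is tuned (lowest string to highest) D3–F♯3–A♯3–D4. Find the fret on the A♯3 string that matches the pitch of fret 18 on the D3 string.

D3 at fret 18 is D3 + 18 semitones = G♯4.
The open A♯3 string is 8 semitones above the open D3, so the same pitch on the A♯3 string lies at fret 18 − 8 = 10.

10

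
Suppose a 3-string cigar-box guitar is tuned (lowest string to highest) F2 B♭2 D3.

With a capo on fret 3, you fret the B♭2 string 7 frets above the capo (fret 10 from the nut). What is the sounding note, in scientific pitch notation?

The capo raises the open B♭2 by 3 semitones to D♭3; fretting 7 more gives B♭2 + 3 + 7 = B♭2 + 10 semitones = A♭3.

A♭3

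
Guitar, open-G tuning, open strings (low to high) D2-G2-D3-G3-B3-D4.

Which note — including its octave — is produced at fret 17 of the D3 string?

G4

Each fret is one semitone, so D3 + 17 = G4.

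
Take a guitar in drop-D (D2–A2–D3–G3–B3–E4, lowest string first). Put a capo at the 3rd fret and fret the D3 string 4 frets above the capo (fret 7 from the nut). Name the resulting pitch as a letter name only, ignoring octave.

A

The capo raises the open D3 by 3 semitones to F3; fretting 4 more gives D3 + 3 + 4 = D3 + 7 semitones, landing on A.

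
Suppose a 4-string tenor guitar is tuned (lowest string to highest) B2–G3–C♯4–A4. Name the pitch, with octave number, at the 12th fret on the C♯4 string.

C♯5

Each fret is one semitone, so C♯4 + 12 = C♯5.
(Equivalently spelled D♭5.)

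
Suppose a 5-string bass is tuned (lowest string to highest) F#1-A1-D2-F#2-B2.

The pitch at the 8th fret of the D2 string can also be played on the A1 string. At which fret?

D2 at fret 8 is D2 + 8 semitones = A#2.
The open A1 string is 5 semitones below the open D2, so the same pitch on the A1 string lies at fret 8 + 5 = 13.

13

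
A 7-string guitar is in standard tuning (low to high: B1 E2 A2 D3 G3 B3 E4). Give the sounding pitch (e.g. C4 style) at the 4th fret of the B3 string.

The open B3 string plus 4 semitones: B–C–C#–D–D#.
The walk passes from B into C once, so the octave number goes from 3 to 4.
(Equivalently spelled Eb4.)

D#4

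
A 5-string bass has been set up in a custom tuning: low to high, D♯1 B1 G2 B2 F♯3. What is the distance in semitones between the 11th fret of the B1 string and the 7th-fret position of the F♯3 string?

15 semitones

B1 at fret 11 → A♯2 (MIDI 46); F♯3 at fret 7 → C♯4 (MIDI 61).
46 − 61 = -15, so the two pitches are 15 semitones apart, with C♯4 the higher.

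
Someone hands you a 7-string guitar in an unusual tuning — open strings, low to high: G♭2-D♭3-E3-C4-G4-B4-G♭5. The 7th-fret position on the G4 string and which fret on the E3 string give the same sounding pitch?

22

G4 at fret 7 is G4 + 7 semitones = D5.
The open E3 string is 15 semitones below the open G4, so the same pitch on the E3 string lies at fret 7 + 15 = 22.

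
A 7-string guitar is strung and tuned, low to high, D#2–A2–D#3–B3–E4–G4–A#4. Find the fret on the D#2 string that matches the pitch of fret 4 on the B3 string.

B3 at fret 4 is B3 + 4 semitones = D#4.
The open D#2 string is 20 semitones below the open B3, so the same pitch on the D#2 string lies at fret 4 + 20 = 24.

24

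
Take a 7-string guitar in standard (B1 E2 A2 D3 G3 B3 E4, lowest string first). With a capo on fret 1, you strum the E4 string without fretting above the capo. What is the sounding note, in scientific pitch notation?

The capo raises the open E4 by 1 semitone to F4; fretting 0 more gives E4 + 1 + 0 = E4 + 1 semitone = F4.

F4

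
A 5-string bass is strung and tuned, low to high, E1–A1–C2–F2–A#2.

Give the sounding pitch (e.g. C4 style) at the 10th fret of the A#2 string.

G#3

Each fret is one semitone, so A#2 + 10 = G#3.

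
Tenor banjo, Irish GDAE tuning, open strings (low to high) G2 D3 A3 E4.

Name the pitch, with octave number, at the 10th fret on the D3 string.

C4

Each fret is one semitone, so D3 + 10 = C4.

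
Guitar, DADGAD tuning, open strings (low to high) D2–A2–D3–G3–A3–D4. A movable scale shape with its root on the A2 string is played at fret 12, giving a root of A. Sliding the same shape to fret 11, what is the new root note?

G#

Moving from fret 12 to fret 11 shifts the root by -1 semitone.
A down 1 semitone is G#.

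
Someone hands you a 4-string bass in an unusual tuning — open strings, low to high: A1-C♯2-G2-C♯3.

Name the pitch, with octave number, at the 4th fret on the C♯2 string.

C♯2 is MIDI 37. Adding 4 gives 41, which is F2.

F2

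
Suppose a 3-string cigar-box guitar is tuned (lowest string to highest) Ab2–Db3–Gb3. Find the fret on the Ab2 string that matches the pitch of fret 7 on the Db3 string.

12

Fret 7 on Db3 is MIDI 49 + 7 = 56 (Ab3). On the Ab2 string (open MIDI 44), that pitch is 56 − 44 = fret 12.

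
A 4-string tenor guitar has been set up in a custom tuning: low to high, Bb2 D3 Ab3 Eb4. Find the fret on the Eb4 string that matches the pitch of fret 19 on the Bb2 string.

Fret 19 on Bb2 is MIDI 46 + 19 = 65 (F4). On the Eb4 string (open MIDI 63), that pitch is 65 − 63 = fret 2.

2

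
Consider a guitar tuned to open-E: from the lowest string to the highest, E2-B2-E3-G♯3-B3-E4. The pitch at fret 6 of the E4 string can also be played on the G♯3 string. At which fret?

14

Fret 6 on E4 is MIDI 64 + 6 = 70 (A♯4). On the G♯3 string (open MIDI 56), that pitch is 70 − 56 = fret 14.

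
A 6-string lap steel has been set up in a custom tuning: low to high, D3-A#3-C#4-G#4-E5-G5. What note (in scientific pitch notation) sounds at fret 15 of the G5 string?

A#6

The open G5 string plus 15 semitones: G–G#–A–A#–…–G#–A–A#.
The walk passes from B into C once, so the octave number goes from 5 to 6.
(Equivalently spelled Bb6.)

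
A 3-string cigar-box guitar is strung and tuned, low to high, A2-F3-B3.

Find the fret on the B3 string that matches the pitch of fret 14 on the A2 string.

0

Fret 14 on A2 is MIDI 45 + 14 = 59 (B3). On the B3 string (open MIDI 59), that pitch is 59 − 59 = fret 0.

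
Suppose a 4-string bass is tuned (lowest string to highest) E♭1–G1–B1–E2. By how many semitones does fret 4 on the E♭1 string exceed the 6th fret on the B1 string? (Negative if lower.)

E♭1 at fret 4 → G1 (MIDI 31); B1 at fret 6 → F2 (MIDI 41).
31 − 41 = -10, so the two pitches are 10 semitones apart.

-10 semitones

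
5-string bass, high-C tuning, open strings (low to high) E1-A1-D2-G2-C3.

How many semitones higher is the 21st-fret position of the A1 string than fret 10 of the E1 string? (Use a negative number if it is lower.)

A1 at fret 21 → F♯3 (MIDI 54); E1 at fret 10 → D2 (MIDI 38).
54 − 38 = 16, so the two pitches are 16 semitones apart.

16 semitones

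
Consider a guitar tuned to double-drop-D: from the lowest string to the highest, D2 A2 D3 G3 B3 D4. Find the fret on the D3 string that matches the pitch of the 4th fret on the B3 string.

13

Fret 4 on B3 is MIDI 59 + 4 = 63 (D#4). On the D3 string (open MIDI 50), that pitch is 63 − 50 = fret 13.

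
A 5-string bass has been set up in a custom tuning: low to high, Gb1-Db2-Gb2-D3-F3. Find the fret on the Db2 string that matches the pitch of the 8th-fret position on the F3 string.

F3 at fret 8 is F3 + 8 semitones = Db4.
The open Db2 string is 16 semitones below the open F3, so the same pitch on the Db2 string lies at fret 8 + 16 = 24.

24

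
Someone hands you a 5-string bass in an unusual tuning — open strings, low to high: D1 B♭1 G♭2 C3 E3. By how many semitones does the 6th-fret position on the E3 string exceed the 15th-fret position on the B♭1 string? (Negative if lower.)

E3 at fret 6 → B♭3 (MIDI 58); B♭1 at fret 15 → D♭3 (MIDI 49).
58 − 49 = 9, so the two pitches are 9 semitones apart.

9 semitones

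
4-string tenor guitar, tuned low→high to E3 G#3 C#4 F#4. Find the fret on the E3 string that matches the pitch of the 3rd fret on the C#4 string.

Fret 3 on C#4 is MIDI 61 + 3 = 64 (E4). On the E3 string (open MIDI 52), that pitch is 64 − 52 = fret 12.

12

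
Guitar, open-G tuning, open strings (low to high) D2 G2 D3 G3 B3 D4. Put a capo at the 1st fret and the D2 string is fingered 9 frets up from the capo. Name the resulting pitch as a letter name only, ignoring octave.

The capo raises the open D2 by 1 semitone to D#2; fretting 9 more gives D2 + 1 + 9 = D2 + 10 semitones, landing on C.

C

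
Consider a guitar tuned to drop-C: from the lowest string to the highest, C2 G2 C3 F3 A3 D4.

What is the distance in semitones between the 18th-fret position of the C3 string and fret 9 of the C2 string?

21 semitones

C3 at fret 18 → F♯4 (MIDI 66); C2 at fret 9 → A2 (MIDI 45).
66 − 45 = 21, so the two pitches are 21 semitones apart, with F♯4 the higher.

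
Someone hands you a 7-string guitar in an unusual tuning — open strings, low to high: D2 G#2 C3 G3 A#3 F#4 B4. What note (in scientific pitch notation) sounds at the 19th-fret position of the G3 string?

Each fret is one semitone, so G3 + 19 = D5.

D5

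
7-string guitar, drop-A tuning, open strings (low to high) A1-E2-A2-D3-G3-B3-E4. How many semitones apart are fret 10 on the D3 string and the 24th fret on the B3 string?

23 semitones

D3 at fret 10 → C4 (MIDI 60); B3 at fret 24 → B5 (MIDI 83).
60 − 83 = -23, so the two pitches are 23 semitones apart, with B5 the higher.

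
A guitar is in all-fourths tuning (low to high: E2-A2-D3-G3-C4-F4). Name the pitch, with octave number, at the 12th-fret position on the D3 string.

D3 is MIDI 50. Adding 12 gives 62, which is D4.

D4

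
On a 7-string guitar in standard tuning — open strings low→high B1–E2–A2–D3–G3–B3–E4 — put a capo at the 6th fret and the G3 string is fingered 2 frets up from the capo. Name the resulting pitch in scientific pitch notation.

The capo raises the open G3 by 6 semitones to C#4; fretting 2 more gives G3 + 6 + 2 = G3 + 8 semitones = D#4.
(Also written Eb.)

D#4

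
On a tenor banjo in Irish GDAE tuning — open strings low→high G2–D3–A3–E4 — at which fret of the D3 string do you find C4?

C4 is 10 semitones above the open D3 (D–D#–E–F–…–A#–B–C), so it sits at fret 10.

10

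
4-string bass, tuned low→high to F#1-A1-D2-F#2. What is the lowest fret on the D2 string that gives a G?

5

From D2, count semitones up the chromatic scale until reaching G: D–D#–E–F–F#–G — 5 steps.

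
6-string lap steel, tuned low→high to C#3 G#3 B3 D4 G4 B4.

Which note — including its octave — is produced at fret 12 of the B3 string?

B4

Each fret is one semitone, so B3 + 12 = B4.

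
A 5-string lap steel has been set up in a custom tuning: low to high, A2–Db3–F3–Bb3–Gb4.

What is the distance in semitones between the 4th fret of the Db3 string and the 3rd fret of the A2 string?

Db3 at fret 4 → F3 (MIDI 53); A2 at fret 3 → C3 (MIDI 48).
53 − 48 = 5, so the two pitches are 5 semitones apart, with F3 the higher.

5 semitones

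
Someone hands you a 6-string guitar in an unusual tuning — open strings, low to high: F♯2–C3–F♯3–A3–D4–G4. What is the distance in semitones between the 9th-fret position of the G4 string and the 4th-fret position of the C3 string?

G4 at fret 9 → E5 (MIDI 76); C3 at fret 4 → E3 (MIDI 52).
76 − 52 = 24, so the two pitches are 24 semitones apart, with E5 the higher.

24 semitones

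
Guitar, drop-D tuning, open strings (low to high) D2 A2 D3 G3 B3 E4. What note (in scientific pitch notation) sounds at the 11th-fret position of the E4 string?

D#5

The open E4 string plus 11 semitones: E–F–F#–G–…–C#–D–D#.
The walk passes from B into C once, so the octave number goes from 4 to 5.
(Equivalently spelled Eb5.)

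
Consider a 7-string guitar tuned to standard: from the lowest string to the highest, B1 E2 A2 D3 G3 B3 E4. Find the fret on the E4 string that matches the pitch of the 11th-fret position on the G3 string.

Fret 11 on G3 is MIDI 55 + 11 = 66 (F♯4). On the E4 string (open MIDI 64), that pitch is 66 − 64 = fret 2.

2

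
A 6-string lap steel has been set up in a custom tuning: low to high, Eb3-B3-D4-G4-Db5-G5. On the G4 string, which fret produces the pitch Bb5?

Bb5 is 15 semitones above the open G4 (G–Ab–A–Bb–…–Ab–A–Bb), so it sits at fret 15.

15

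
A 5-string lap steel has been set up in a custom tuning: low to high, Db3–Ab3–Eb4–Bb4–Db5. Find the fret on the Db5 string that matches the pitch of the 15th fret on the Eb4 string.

Eb4 at fret 15 is Eb4 + 15 semitones = Gb5.
The open Db5 string is 10 semitones above the open Eb4, so the same pitch on the Db5 string lies at fret 15 − 10 = 5.

5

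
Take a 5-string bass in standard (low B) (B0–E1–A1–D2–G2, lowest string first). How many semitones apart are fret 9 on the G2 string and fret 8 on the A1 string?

11 semitones

G2 at fret 9 → E3 (MIDI 52); A1 at fret 8 → F2 (MIDI 41).
52 − 41 = 11, so the two pitches are 11 semitones apart, with E3 the higher.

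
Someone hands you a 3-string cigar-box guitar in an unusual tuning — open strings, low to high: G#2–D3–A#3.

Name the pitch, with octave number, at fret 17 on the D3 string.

G4

D3 is MIDI 50. Adding 17 gives 67, which is G4.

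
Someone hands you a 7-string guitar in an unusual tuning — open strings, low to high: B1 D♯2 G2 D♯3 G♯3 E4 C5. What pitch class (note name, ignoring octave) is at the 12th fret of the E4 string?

E

The open E4 string plus 12 semitones: E–F–F#–G–…–D–D#–E.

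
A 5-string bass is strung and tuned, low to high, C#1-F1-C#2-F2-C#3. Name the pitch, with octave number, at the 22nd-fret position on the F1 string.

F1 is MIDI 29. Adding 22 gives 51, which is D#3.
(Equivalently spelled Eb3.)

D#3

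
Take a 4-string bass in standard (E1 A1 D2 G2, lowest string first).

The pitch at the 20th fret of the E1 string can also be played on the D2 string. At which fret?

10

Fret 20 on E1 is MIDI 28 + 20 = 48 (C3). On the D2 string (open MIDI 38), that pitch is 48 − 38 = fret 10.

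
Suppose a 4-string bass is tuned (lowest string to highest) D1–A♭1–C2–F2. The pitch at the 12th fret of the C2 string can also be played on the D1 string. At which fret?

C2 at fret 12 is C2 + 12 semitones = C3.
The open D1 string is 10 semitones below the open C2, so the same pitch on the D1 string lies at fret 12 + 10 = 22.

22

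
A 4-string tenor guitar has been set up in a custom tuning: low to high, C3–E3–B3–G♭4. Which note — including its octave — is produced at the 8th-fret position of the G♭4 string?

G♭4 is MIDI 66. Adding 8 gives 74, which is D5.

D5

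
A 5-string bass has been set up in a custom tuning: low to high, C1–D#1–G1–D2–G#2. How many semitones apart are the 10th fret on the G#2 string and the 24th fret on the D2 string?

8 semitones

G#2 at fret 10 → F#3 (MIDI 54); D2 at fret 24 → D4 (MIDI 62).
54 − 62 = -8, so the two pitches are 8 semitones apart, with D4 the higher.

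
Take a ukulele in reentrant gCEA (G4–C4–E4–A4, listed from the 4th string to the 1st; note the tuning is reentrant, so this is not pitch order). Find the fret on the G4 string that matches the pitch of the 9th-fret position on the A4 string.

11

A4 at fret 9 is A4 + 9 semitones = F♯5.
The open G4 string is 2 semitones below the open A4, so the same pitch on the G4 string lies at fret 9 + 2 = 11.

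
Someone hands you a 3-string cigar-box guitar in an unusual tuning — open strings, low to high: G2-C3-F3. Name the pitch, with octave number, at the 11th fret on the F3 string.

Each fret is one semitone, so F3 + 11 = E4.

E4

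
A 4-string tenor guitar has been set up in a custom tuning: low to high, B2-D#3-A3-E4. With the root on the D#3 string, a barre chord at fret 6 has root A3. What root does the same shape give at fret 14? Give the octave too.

F4

Moving from fret 6 to fret 14 shifts the root by 8 semitones.
A3 up 8 semitones is F4.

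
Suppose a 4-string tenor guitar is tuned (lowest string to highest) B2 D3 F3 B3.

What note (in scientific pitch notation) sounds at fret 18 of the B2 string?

F4

Each fret is one semitone, so B2 + 18 = F4.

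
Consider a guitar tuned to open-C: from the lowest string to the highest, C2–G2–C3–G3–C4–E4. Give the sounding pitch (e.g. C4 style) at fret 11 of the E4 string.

E4 is MIDI 64. Adding 11 gives 75, which is D♯5.
(Equivalently spelled E♭5.)

D♯5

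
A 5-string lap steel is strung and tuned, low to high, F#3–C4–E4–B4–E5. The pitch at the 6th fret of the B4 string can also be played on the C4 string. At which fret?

17

Fret 6 on B4 is MIDI 71 + 6 = 77 (F5). On the C4 string (open MIDI 60), that pitch is 77 − 60 = fret 17.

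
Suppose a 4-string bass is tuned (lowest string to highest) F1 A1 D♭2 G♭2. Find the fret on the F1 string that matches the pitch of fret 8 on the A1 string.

12

Fret 8 on A1 is MIDI 33 + 8 = 41 (F2). On the F1 string (open MIDI 29), that pitch is 41 − 29 = fret 12.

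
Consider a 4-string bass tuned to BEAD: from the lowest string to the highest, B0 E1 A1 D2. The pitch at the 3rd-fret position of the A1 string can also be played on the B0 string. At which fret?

A1 at fret 3 is A1 + 3 semitones = C2.
The open B0 string is 10 semitones below the open A1, so the same pitch on the B0 string lies at fret 3 + 10 = 13.

13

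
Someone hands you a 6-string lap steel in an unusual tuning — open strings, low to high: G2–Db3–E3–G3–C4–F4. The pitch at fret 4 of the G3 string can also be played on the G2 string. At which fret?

16

Fret 4 on G3 is MIDI 55 + 4 = 59 (B3). On the G2 string (open MIDI 43), that pitch is 59 − 43 = fret 16.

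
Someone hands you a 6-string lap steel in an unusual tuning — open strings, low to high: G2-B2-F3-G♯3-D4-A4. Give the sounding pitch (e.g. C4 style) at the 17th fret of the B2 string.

E4

Each fret is one semitone, so B2 + 17 = E4.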